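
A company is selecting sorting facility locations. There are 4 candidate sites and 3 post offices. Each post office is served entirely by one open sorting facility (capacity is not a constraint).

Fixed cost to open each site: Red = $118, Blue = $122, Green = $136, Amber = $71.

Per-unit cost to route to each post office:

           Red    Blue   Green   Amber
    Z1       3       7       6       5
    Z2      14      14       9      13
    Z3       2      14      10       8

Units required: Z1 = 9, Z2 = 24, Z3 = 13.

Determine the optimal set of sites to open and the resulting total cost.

Open Red only; minimum total cost 507.

For any fixed open set, each post office goes to its cheapest open site; total = fixed + service.
{Red}: Z1→Red 3·9=27, Z2→Red 14·24=336, Z3→Red 2·13=26. Service 389; fixed 118; total 507.
{Red, Green}: service 269 + fixed 254 = 523
{Amber}: Z1→Amber 5·9=45, Z2→Amber 13·24=312, Z3→Amber 8·13=104. Service 461; fixed 71; total 532.
{Red, Blue, Green, Amber}: Z1→Red 3·9=27, Z2→Green 9·24=216, Z3→Red 2·13=26. Service 269; fixed 447; total 716.
(All 15 nonempty subsets were checked; Red only is lowest.)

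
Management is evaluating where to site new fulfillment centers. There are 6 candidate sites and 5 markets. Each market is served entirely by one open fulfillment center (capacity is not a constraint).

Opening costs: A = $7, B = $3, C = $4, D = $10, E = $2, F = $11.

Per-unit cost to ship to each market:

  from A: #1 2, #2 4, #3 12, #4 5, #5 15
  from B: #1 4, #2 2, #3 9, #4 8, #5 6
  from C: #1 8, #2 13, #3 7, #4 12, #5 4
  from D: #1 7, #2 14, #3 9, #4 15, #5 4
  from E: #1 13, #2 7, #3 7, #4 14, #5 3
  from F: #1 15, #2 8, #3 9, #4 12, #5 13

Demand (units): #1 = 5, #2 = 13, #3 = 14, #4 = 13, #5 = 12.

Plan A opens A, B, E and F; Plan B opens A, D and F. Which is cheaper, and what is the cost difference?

Plan A: {A, B, E, F}: #1→A 2·5=10, #2→B 2·13=26, #3→E 7·14=98, #4→A 5·13=65, #5→E 3·12=36. Service 235; fixed 23; total 258.
Plan B: {A, D, F}: #1→A 2·5=10, #2→A 4·13=52, #3→D 9·14=126, #4→A 5·13=65, #5→D 4·12=48. Service 301; fixed 28; total 329.
Difference: |258 − 329| = 71.

Plan A is cheaper by 71.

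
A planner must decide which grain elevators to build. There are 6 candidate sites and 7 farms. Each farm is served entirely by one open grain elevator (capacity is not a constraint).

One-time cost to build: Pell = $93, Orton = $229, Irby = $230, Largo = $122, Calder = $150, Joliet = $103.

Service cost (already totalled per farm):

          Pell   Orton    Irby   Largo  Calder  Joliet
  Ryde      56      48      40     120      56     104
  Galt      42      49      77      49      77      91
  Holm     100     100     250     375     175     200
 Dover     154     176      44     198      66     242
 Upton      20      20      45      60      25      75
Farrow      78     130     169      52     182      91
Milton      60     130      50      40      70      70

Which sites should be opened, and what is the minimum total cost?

Open Pell only; minimum total cost 603.

For any fixed open set, each farm goes to its cheapest open site; total = fixed + service.
{Pell}: Ryde→Pell 56, Galt→Pell 42, Holm→Pell 100, Dover→Pell 154, Upton→Pell 20, Farrow→Pell 78, Milton→Pell 60. Service 510; fixed 93; total 603.
{Pell, Calder}: service 422 + fixed 243 = 665
{Pell, Largo}: Ryde→Pell 56, Galt→Pell 42, Holm→Pell 100, Dover→Pell 154, Upton→Pell 20, Farrow→Largo 52, Milton→Largo 40. Service 464; fixed 215; total 679.
{Pell, Orton, Irby, Largo, Calder, Joliet}: service 338 + fixed 927 = 1265
No other subset beats 603.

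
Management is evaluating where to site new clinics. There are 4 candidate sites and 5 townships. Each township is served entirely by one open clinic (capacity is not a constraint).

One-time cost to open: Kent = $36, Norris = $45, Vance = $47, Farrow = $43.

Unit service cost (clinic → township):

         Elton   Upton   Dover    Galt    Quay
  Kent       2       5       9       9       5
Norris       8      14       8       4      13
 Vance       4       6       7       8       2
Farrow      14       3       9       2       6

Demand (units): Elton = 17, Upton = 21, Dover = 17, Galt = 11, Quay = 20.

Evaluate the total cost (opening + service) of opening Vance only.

Total cost: 488

Each township is assigned to its cheapest site among the open ones.
{Vance}: Elton→Vance 4·17=68, Upton→Vance 6·21=126, Dover→Vance 7·17=119, Galt→Vance 8·11=88, Quay→Vance 2·20=40. Service 441; fixed 47; total 488.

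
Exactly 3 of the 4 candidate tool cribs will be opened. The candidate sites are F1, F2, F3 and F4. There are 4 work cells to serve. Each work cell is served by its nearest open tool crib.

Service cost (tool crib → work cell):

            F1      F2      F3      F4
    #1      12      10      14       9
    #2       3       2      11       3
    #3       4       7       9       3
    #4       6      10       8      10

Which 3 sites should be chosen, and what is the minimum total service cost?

With exactly 3 open, each work cell uses its cheapest among the chosen.
{F1, F2, F4}: #1→F4 9, #2→F2 2, #3→F4 3, #4→F1 6. Service cost 20.
{F1, F3, F4}: service cost 21
{F1, F2, F3}: service cost 22
Among all 4 size-3 choices, {F1, F2, F4} is lowest.

Choose F1, F2 and F4; total service cost 20.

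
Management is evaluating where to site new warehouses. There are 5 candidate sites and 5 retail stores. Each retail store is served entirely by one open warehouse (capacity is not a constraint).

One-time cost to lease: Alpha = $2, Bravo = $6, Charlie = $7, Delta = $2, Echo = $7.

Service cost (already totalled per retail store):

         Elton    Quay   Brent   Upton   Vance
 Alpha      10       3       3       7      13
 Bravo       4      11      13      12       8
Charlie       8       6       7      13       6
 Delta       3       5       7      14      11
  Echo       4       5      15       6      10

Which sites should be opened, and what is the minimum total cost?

Open Alpha and Delta; minimum total cost 31.

For any fixed open set, each retail store goes to its cheapest open site; total = fixed + service.
{Alpha, Delta}: Elton→Delta 3, Quay→Alpha 3, Brent→Alpha 3, Upton→Alpha 7, Vance→Delta 11. Service 27; fixed 4; total 31.
{Alpha, Bravo}: Elton→Bravo 4, Quay→Alpha 3, Brent→Alpha 3, Upton→Alpha 7, Vance→Bravo 8. Service 25; fixed 8; total 33.
{Alpha, Charlie, Delta}: Elton→Delta 3, Quay→Alpha 3, Brent→Alpha 3, Upton→Alpha 7, Vance→Charlie 6. Service 22; fixed 11; total 33.
{Alpha, Bravo, Charlie, Delta, Echo}: service 21 + fixed 24 = 45
No other subset beats 31.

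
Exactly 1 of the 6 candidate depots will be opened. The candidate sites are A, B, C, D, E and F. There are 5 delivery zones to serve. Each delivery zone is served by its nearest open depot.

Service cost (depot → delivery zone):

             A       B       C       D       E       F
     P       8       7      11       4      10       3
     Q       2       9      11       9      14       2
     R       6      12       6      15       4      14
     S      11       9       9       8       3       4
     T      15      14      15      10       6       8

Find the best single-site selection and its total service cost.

Choose F only; total service cost 31.

With exactly 1 open, each delivery zone uses its cheapest among the chosen.
{F}: P→F 3, Q→F 2, R→F 14, S→F 4, T→F 8. Service cost 31.
{E}: service cost 37
{A}: service cost 42
Among all 6 size-1 choices, {F} is lowest.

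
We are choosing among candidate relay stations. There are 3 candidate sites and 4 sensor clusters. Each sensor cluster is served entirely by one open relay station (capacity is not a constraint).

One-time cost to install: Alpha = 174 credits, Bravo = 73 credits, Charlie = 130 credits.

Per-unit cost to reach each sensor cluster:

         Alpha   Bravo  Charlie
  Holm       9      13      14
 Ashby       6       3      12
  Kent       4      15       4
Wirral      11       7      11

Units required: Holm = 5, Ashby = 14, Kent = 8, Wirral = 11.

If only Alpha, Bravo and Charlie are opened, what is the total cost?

Total cost: 573

Each sensor cluster is assigned to its cheapest site among the open ones.
{Alpha, Bravo, Charlie}: Holm→Alpha 9·5=45, Ashby→Bravo 3·14=42, Kent→Alpha 4·8=32, Wirral→Bravo 7·11=77. Service 196; fixed 377; total 573.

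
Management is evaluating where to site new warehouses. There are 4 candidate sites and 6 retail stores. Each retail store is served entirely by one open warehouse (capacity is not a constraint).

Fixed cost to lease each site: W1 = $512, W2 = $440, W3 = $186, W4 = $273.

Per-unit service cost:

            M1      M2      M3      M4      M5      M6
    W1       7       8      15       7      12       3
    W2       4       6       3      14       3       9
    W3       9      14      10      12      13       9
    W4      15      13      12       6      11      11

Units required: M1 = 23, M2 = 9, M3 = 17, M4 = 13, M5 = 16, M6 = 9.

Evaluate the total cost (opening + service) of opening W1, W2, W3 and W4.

Total cost: 1761

Each retail store is assigned to its cheapest site among the open ones.
{W1, W2, W3, W4}: M1→W2 4·23=92, M2→W2 6·9=54, M3→W2 3·17=51, M4→W4 6·13=78, M5→W2 3·16=48, M6→W1 3·9=27. Service 350; fixed 1411; total 1761.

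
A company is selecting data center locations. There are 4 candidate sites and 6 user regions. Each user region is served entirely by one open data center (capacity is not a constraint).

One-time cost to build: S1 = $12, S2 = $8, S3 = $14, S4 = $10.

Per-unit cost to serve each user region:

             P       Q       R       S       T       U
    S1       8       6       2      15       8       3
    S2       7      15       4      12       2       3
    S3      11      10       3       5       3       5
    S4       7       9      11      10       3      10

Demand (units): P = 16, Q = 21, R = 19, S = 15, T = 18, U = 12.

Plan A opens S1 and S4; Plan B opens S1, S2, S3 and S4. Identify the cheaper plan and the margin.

Plan B is cheaper by 71.

Plan A: {S1, S4}: P→S4 7·16=112, Q→S1 6·21=126, R→S1 2·19=38, S→S4 10·15=150, T→S4 3·18=54, U→S1 3·12=36. Service 516; fixed 22; total 538.
Plan B: {S1, S2, S3, S4}: P→S2 7·16=112, Q→S1 6·21=126, R→S1 2·19=38, S→S3 5·15=75, T→S2 2·18=36, U→S1 3·12=36. Service 423; fixed 44; total 467.
Difference: |538 − 467| = 71.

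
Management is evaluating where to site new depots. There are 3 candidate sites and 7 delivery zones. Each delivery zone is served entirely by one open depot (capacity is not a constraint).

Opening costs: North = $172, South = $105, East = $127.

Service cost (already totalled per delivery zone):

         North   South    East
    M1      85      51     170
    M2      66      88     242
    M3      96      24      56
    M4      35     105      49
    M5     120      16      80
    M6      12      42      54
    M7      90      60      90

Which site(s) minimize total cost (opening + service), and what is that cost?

For any fixed open set, each delivery zone goes to its cheapest open site; total = fixed + service.
{South}: M1→South 51, M2→South 88, M3→South 24, M4→South 105, M5→South 16, M6→South 42, M7→South 60. Service 386; fixed 105; total 491.
{North, South}: service 264 + fixed 277 = 541
{South, East}: M1→South 51, M2→South 88, M3→South 24, M4→East 49, M5→South 16, M6→South 42, M7→South 60. Service 330; fixed 232; total 562.
{North, South, East}: M1→South 51, M2→North 66, M3→South 24, M4→North 35, M5→South 16, M6→North 12, M7→South 60. Service 264; fixed 404; total 668.
(All 7 nonempty subsets were checked; South only is lowest.)

Open South only; minimum total cost 491.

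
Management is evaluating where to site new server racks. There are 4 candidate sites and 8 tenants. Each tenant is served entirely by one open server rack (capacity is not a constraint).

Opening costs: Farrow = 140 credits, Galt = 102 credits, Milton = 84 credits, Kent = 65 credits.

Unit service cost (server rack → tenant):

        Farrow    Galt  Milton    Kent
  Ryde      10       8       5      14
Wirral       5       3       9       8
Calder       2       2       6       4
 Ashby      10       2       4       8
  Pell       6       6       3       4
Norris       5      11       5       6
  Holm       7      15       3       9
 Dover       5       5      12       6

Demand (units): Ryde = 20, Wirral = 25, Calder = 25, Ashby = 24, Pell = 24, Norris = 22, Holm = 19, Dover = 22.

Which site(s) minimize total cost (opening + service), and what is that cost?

For any fixed open set, each tenant goes to its cheapest open site; total = fixed + service.
{Galt, Milton}: Ryde→Milton 5·20=100, Wirral→Galt 3·25=75, Calder→Galt 2·25=50, Ashby→Galt 2·24=48, Pell→Milton 3·24=72, Norris→Milton 5·22=110, Holm→Milton 3·19=57, Dover→Galt 5·22=110. Service 622; fixed 186; total 808.
{Galt, Milton, Kent}: service 622 + fixed 251 = 873
{Farrow, Milton}: Ryde→Milton 5·20=100, Wirral→Farrow 5·25=125, Calder→Farrow 2·25=50, Ashby→Milton 4·24=96, Pell→Milton 3·24=72, Norris→Farrow 5·22=110, Holm→Milton 3·19=57, Dover→Farrow 5·22=110. Service 720; fixed 224; total 944.
{Farrow, Galt, Milton, Kent}: service 622 + fixed 391 = 1013
(All 15 nonempty subsets were checked; Galt and Milton is lowest.)

Open Galt and Milton; minimum total cost 808.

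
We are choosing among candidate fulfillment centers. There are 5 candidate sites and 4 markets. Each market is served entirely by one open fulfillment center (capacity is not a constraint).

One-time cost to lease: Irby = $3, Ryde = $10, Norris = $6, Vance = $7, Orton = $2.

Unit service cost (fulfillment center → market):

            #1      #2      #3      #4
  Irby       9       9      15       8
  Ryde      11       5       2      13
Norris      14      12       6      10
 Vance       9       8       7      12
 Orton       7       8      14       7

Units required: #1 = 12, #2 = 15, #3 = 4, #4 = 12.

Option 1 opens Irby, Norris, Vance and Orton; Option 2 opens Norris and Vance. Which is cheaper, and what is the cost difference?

Option 1: {Irby, Norris, Vance, Orton}: #1→Orton 7·12=84, #2→Vance 8·15=120, #3→Norris 6·4=24, #4→Orton 7·12=84. Service 312; fixed 18; total 330.
Option 2: {Norris, Vance}: #1→Vance 9·12=108, #2→Vance 8·15=120, #3→Norris 6·4=24, #4→Norris 10·12=120. Service 372; fixed 13; total 385.
Difference: |330 − 385| = 55.

Option 1 is cheaper by 55.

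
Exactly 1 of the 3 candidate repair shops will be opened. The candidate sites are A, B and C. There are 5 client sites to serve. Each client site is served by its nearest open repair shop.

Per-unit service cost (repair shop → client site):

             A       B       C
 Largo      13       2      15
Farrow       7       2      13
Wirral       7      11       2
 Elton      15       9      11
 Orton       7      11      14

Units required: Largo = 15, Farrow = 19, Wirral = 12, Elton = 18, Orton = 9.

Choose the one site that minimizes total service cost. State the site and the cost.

Choose B only; total service cost 461.

With exactly 1 open, each client site uses its cheapest among the chosen.
{B}: Largo→B 2·15=30, Farrow→B 2·19=38, Wirral→B 11·12=132, Elton→B 9·18=162, Orton→B 11·9=99. Service cost 461.
{A}: service cost 745
{C}: service cost 820
Among all 3 size-1 choices, {B} is lowest.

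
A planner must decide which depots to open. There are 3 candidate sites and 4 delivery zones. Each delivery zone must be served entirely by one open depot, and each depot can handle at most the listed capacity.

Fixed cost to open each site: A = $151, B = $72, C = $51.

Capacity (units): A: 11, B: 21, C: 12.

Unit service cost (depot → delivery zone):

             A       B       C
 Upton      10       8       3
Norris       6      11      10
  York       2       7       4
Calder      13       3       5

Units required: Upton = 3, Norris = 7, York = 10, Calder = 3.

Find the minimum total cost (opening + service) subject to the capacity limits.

Open {B, C}: Upton→B 8·3=24, Norris→B 11·7=77, York→C 4·10=40, Calder→B 3·3=9.
Loads: B carries 13/21, C carries 10/12. Service 150; fixed 123; total 273.
Next best feasible plan costs 281.

Minimum total cost: 273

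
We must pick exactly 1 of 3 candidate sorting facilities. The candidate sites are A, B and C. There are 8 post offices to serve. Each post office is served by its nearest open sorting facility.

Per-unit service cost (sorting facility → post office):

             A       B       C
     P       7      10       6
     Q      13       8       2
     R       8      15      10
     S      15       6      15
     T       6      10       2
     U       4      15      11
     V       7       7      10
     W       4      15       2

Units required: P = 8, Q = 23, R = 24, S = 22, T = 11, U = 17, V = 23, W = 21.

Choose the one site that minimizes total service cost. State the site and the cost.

With exactly 1 open, each post office uses its cheapest among the chosen.
{C}: P→C 6·8=48, Q→C 2·23=46, R→C 10·24=240, S→C 15·22=330, T→C 2·11=22, U→C 11·17=187, V→C 10·23=230, W→C 2·21=42. Service cost 1145.
{A}: service cost 1256
{B}: service cost 1597
Among all 3 size-1 choices, {C} is lowest.

Choose C only; total service cost 1145.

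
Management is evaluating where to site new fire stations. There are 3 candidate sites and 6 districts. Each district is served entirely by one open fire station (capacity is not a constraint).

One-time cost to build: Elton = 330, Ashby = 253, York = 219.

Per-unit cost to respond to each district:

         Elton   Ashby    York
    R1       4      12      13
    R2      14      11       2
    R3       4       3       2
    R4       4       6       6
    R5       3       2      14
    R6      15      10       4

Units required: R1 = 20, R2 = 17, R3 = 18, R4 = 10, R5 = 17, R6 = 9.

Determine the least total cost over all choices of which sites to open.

For any fixed open set, each district goes to its cheapest open site; total = fixed + service.
{Elton, York}: R1→Elton 4·20=80, R2→York 2·17=34, R3→York 2·18=36, R4→Elton 4·10=40, R5→Elton 3·17=51, R6→York 4·9=36. Service 277; fixed 549; total 826.
{York}: R1→York 13·20=260, R2→York 2·17=34, R3→York 2·18=36, R4→York 6·10=60, R5→York 14·17=238, R6→York 4·9=36. Service 664; fixed 219; total 883.
{Ashby, York}: R1→Ashby 12·20=240, R2→York 2·17=34, R3→York 2·18=36, R4→Ashby 6·10=60, R5→Ashby 2·17=34, R6→York 4·9=36. Service 440; fixed 472; total 912.
{Elton, Ashby, York}: service 260 + fixed 802 = 1062
No other subset beats 826.

Minimum total cost: 826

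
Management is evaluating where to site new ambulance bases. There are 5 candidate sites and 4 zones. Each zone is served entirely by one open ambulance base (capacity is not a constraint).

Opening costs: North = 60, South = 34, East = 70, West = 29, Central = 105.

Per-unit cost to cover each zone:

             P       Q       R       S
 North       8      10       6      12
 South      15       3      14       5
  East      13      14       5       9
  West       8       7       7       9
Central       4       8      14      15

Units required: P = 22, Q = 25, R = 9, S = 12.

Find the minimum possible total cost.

For any fixed open set, each zone goes to its cheapest open site; total = fixed + service.
{South, West}: P→West 8·22=176, Q→South 3·25=75, R→West 7·9=63, S→South 5·12=60. Service 374; fixed 63; total 437.
{South, West, Central}: service 286 + fixed 168 = 454
{North, South}: P→North 8·22=176, Q→South 3·25=75, R→North 6·9=54, S→South 5·12=60. Service 365; fixed 94; total 459.
{North, South, East, West, Central}: service 268 + fixed 298 = 566
No other subset beats 437.

Minimum total cost: 437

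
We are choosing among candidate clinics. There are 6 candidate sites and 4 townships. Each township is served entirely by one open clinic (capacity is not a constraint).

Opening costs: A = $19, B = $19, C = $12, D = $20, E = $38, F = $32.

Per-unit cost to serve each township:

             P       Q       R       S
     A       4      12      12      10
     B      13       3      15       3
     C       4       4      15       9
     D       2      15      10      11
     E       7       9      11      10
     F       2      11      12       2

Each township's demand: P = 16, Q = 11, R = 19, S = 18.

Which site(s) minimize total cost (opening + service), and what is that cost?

For any fixed open set, each township goes to its cheapest open site; total = fixed + service.
{B, D}: P→D 2·16=32, Q→B 3·11=33, R→D 10·19=190, S→B 3·18=54. Service 309; fixed 39; total 348.
{B, C, D}: service 309 + fixed 51 = 360
{B, D, F}: service 291 + fixed 71 = 362
{A, B, C, D, E, F}: P→D 2·16=32, Q→B 3·11=33, R→D 10·19=190, S→F 2·18=36. Service 291; fixed 140; total 431.
No other subset beats 348.

Open B and D; minimum total cost 348.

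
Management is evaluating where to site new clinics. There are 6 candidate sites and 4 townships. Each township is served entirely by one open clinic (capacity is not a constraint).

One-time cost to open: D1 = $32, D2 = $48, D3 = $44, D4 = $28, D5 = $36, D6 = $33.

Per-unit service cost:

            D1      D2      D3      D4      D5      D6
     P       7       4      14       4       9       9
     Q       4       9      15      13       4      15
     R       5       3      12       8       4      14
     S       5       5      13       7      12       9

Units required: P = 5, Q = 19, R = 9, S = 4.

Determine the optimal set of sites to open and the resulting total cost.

For any fixed open set, each township goes to its cheapest open site; total = fixed + service.
{D1}: P→D1 7·5=35, Q→D1 4·19=76, R→D1 5·9=45, S→D1 5·4=20. Service 176; fixed 32; total 208.
{D1, D4}: P→D4 4·5=20, Q→D1 4·19=76, R→D1 5·9=45, S→D1 5·4=20. Service 161; fixed 60; total 221.
{D1, D2}: service 143 + fixed 80 = 223
{D1, D2, D3, D4, D5, D6}: service 143 + fixed 221 = 364
No other subset beats 208.

Open D1 only; minimum total cost 208.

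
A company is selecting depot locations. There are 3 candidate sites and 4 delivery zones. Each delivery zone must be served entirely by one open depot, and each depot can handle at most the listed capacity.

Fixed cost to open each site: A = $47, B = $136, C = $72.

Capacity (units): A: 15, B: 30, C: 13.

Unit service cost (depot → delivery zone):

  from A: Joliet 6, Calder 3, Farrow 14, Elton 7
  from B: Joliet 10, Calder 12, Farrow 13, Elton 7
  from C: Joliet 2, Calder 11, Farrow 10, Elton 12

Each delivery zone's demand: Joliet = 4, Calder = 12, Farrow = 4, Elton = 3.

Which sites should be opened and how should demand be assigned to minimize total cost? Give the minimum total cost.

Open {A, C}: Joliet→C 2·4=8, Calder→A 3·12=36, Farrow→C 10·4=40, Elton→A 7·3=21.
Loads: A carries 15/15, C carries 8/13. Service 105; fixed 119; total 224.
Next best feasible plan costs 239.

Minimum total cost: 224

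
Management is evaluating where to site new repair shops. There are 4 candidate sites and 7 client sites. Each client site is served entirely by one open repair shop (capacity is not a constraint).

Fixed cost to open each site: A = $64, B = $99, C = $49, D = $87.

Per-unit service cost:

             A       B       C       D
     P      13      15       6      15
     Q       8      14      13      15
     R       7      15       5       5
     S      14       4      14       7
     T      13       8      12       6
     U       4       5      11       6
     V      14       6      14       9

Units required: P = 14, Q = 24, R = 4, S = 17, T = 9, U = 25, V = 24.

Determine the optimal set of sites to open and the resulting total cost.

For any fixed open set, each client site goes to its cheapest open site; total = fixed + service.
{A, B, C}: P→C 6·14=84, Q→A 8·24=192, R→C 5·4=20, S→B 4·17=68, T→B 8·9=72, U→A 4·25=100, V→B 6·24=144. Service 680; fixed 212; total 892.
{A, B}: P→A 13·14=182, Q→A 8·24=192, R→A 7·4=28, S→B 4·17=68, T→B 8·9=72, U→A 4·25=100, V→B 6·24=144. Service 786; fixed 163; total 949.
{A, B, C, D}: service 662 + fixed 299 = 961
{C}: service 1373 + fixed 49 = 1422
No other subset beats 892.

Open A, B and C; minimum total cost 892.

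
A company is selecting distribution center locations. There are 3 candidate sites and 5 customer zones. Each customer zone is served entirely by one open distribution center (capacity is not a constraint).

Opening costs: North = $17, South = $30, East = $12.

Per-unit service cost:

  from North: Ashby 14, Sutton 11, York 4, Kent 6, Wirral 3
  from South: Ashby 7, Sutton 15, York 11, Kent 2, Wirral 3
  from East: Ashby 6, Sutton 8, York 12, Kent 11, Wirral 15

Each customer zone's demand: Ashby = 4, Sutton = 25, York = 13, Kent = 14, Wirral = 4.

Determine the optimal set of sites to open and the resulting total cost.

For any fixed open set, each customer zone goes to its cheapest open site; total = fixed + service.
{North, South, East}: Ashby→East 6·4=24, Sutton→East 8·25=200, York→North 4·13=52, Kent→South 2·14=28, Wirral→North 3·4=12. Service 316; fixed 59; total 375.
{North, East}: service 372 + fixed 29 = 401
{North, South}: service 395 + fixed 47 = 442
{East}: Ashby→East 6·4=24, Sutton→East 8·25=200, York→East 12·13=156, Kent→East 11·14=154, Wirral→East 15·4=60. Service 594; fixed 12; total 606.
No other subset beats 375.

Open North, South and East; minimum total cost 375.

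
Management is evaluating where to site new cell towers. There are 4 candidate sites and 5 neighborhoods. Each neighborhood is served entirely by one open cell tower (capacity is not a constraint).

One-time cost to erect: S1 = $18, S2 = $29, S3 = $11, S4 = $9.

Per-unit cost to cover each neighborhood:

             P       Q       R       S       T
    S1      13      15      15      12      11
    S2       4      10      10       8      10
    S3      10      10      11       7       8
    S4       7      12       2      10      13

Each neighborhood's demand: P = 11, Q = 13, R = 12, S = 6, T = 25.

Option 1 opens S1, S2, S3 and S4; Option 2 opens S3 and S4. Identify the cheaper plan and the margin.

Option 2 is cheaper by 14.

Option 1: {S1, S2, S3, S4}: P→S2 4·11=44, Q→S2 10·13=130, R→S4 2·12=24, S→S3 7·6=42, T→S3 8·25=200. Service 440; fixed 67; total 507.
Option 2: {S3, S4}: P→S4 7·11=77, Q→S3 10·13=130, R→S4 2·12=24, S→S3 7·6=42, T→S3 8·25=200. Service 473; fixed 20; total 493.
Difference: |507 − 493| = 14.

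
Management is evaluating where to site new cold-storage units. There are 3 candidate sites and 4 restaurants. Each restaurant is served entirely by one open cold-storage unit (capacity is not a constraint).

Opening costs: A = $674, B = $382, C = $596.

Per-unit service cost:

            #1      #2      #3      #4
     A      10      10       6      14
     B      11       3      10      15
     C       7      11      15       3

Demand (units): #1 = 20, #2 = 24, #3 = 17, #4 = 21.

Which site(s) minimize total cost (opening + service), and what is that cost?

Open B only; minimum total cost 1159.

For any fixed open set, each restaurant goes to its cheapest open site; total = fixed + service.
{B}: #1→B 11·20=220, #2→B 3·24=72, #3→B 10·17=170, #4→B 15·21=315. Service 777; fixed 382; total 1159.
{C}: service 722 + fixed 596 = 1318
{B, C}: #1→C 7·20=140, #2→B 3·24=72, #3→B 10·17=170, #4→C 3·21=63. Service 445; fixed 978; total 1423.
{A, B, C}: #1→C 7·20=140, #2→B 3·24=72, #3→A 6·17=102, #4→C 3·21=63. Service 377; fixed 1652; total 2029.
No other subset beats 1159.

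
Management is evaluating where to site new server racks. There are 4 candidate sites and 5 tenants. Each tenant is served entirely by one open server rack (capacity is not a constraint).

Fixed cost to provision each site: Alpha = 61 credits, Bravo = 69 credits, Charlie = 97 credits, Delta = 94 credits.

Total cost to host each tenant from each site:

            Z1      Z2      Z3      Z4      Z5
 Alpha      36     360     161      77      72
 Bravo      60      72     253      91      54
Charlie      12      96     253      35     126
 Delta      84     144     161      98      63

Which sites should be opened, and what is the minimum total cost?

For any fixed open set, each tenant goes to its cheapest open site; total = fixed + service.
{Alpha, Bravo}: Z1→Alpha 36, Z2→Bravo 72, Z3→Alpha 161, Z4→Alpha 77, Z5→Bravo 54. Service 400; fixed 130; total 530.
{Alpha, Charlie}: service 376 + fixed 158 = 534
{Charlie, Delta}: Z1→Charlie 12, Z2→Charlie 96, Z3→Delta 161, Z4→Charlie 35, Z5→Delta 63. Service 367; fixed 191; total 558.
{Alpha, Bravo, Charlie, Delta}: service 334 + fixed 321 = 655
(All 15 nonempty subsets were checked; Alpha and Bravo is lowest.)

Open Alpha and Bravo; minimum total cost 530.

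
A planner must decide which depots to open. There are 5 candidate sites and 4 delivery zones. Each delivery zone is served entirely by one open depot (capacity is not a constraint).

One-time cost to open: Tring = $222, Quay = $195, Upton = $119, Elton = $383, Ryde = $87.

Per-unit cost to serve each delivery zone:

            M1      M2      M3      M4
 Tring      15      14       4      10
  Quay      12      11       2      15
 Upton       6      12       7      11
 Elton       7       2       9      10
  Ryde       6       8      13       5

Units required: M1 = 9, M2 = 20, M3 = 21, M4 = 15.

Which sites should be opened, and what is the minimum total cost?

Open Quay and Ryde; minimum total cost 613.

For any fixed open set, each delivery zone goes to its cheapest open site; total = fixed + service.
{Quay, Ryde}: M1→Ryde 6·9=54, M2→Ryde 8·20=160, M3→Quay 2·21=42, M4→Ryde 5·15=75. Service 331; fixed 282; total 613.
{Upton, Ryde}: M1→Upton 6·9=54, M2→Ryde 8·20=160, M3→Upton 7·21=147, M4→Ryde 5·15=75. Service 436; fixed 206; total 642.
{Ryde}: service 562 + fixed 87 = 649
{Tring, Quay, Upton, Elton, Ryde}: M1→Upton 6·9=54, M2→Elton 2·20=40, M3→Quay 2·21=42, M4→Ryde 5·15=75. Service 211; fixed 1006; total 1217.
No other subset beats 613.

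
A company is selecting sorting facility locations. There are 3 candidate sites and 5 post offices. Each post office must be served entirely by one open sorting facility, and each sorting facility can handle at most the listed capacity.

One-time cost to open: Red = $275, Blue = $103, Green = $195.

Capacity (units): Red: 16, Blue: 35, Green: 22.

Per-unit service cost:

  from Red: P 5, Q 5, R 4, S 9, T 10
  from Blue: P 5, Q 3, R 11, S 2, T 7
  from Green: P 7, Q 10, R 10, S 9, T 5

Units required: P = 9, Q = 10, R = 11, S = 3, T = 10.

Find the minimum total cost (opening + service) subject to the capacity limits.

Open {Blue, Green}: P→Blue 5·9=45, Q→Blue 3·10=30, R→Green 10·11=110, S→Blue 2·3=6, T→Green 5·10=50.
Loads: Blue carries 22/35, Green carries 21/22. Service 241; fixed 298; total 539.
Next best feasible plan costs 550.

Minimum total cost: 539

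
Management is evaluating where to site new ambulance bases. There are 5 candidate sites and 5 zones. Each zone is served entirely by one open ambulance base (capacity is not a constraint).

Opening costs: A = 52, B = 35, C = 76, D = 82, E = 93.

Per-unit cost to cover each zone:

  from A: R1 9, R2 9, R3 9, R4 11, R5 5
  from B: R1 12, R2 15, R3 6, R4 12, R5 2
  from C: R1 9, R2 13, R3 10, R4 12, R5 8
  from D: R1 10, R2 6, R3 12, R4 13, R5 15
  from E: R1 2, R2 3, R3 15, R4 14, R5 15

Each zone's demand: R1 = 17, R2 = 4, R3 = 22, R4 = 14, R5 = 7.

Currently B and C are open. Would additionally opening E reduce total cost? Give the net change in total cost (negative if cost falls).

Current service cost with {B, C}: 519.
Adding E: each zone re-picks its cheapest; new service cost 360, saving 159.
Extra fixed cost: 93. Net change = 93 − 159 = -66.
(Totals: 630 → 564.)

Yes — net change −66 (cost falls by 66).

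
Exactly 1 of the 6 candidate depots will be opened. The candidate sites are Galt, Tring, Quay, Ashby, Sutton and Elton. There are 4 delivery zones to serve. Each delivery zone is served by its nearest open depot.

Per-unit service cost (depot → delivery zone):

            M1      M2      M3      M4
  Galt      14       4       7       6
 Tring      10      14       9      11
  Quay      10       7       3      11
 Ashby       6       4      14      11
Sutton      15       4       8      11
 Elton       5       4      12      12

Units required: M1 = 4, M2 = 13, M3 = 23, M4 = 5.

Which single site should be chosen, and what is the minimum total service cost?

Choose Quay only; total service cost 255.

With exactly 1 open, each delivery zone uses its cheapest among the chosen.
{Quay}: M1→Quay 10·4=40, M2→Quay 7·13=91, M3→Quay 3·23=69, M4→Quay 11·5=55. Service cost 255.
{Galt}: service cost 299
{Sutton}: service cost 351
Among all 6 size-1 choices, {Quay} is lowest.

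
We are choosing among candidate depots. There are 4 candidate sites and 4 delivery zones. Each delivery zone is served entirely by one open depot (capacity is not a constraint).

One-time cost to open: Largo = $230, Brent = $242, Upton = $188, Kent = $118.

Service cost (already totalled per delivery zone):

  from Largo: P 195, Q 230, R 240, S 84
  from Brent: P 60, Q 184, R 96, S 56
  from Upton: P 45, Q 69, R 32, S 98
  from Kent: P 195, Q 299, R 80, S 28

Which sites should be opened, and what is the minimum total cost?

For any fixed open set, each delivery zone goes to its cheapest open site; total = fixed + service.
{Upton}: P→Upton 45, Q→Upton 69, R→Upton 32, S→Upton 98. Service 244; fixed 188; total 432.
{Upton, Kent}: service 174 + fixed 306 = 480
{Brent, Upton}: service 202 + fixed 430 = 632
{Largo, Brent, Upton, Kent}: P→Upton 45, Q→Upton 69, R→Upton 32, S→Kent 28. Service 174; fixed 778; total 952.
No other subset beats 432.

Open Upton only; minimum total cost 432.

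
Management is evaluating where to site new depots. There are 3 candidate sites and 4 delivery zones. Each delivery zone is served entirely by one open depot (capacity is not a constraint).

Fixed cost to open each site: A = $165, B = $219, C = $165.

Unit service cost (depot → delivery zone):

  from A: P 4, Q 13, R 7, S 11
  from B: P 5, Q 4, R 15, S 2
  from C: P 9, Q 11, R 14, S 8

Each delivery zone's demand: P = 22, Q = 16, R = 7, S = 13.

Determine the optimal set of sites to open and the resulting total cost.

Open B only; minimum total cost 524.

For any fixed open set, each delivery zone goes to its cheapest open site; total = fixed + service.
{B}: P→B 5·22=110, Q→B 4·16=64, R→B 15·7=105, S→B 2·13=26. Service 305; fixed 219; total 524.
{A, B}: service 227 + fixed 384 = 611
{A}: service 488 + fixed 165 = 653
{A, B, C}: service 227 + fixed 549 = 776
(All 7 nonempty subsets were checked; B only is lowest.)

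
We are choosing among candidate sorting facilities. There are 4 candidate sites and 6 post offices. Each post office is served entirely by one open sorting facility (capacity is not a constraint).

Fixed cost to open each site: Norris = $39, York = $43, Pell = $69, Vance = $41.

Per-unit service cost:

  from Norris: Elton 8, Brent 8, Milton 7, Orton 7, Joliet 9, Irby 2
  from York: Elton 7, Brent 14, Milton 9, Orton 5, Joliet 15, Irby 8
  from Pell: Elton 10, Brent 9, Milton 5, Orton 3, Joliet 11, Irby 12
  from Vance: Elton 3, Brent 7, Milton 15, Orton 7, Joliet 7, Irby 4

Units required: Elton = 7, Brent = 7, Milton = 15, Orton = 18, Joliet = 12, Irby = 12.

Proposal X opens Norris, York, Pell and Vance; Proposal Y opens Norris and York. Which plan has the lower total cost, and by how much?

Proposal X: {Norris, York, Pell, Vance}: Elton→Vance 3·7=21, Brent→Vance 7·7=49, Milton→Pell 5·15=75, Orton→Pell 3·18=54, Joliet→Vance 7·12=84, Irby→Norris 2·12=24. Service 307; fixed 192; total 499.
Proposal Y: {Norris, York}: Elton→York 7·7=49, Brent→Norris 8·7=56, Milton→Norris 7·15=105, Orton→York 5·18=90, Joliet→Norris 9·12=108, Irby→Norris 2·12=24. Service 432; fixed 82; total 514.
Difference: |499 − 514| = 15.

Proposal X is cheaper by 15.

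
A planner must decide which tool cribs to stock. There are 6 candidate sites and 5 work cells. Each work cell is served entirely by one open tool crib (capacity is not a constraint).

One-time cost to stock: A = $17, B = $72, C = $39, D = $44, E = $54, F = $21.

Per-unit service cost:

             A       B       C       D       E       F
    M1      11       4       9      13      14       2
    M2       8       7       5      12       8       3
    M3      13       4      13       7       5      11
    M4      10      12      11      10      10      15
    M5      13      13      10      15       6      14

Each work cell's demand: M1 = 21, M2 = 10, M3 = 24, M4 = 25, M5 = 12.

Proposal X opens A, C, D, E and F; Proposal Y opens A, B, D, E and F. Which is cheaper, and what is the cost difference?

Proposal X: {A, C, D, E, F}: M1→F 2·21=42, M2→F 3·10=30, M3→E 5·24=120, M4→A 10·25=250, M5→E 6·12=72. Service 514; fixed 175; total 689.
Proposal Y: {A, B, D, E, F}: M1→F 2·21=42, M2→F 3·10=30, M3→B 4·24=96, M4→A 10·25=250, M5→E 6·12=72. Service 490; fixed 208; total 698.
Difference: |689 − 698| = 9.

Proposal X is cheaper by 9.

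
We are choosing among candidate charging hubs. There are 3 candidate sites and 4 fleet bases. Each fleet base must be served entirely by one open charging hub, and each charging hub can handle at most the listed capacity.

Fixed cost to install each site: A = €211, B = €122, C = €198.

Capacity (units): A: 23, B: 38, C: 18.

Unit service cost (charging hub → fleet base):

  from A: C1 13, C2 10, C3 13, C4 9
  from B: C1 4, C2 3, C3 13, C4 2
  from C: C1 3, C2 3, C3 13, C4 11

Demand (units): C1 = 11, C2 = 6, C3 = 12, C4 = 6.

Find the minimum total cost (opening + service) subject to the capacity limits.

Open {B}: C1→B 4·11=44, C2→B 3·6=18, C3→B 13·12=156, C4→B 2·6=12.
Loads: B carries 35/38. Service 230; fixed 122; total 352.
Next best feasible plan costs 539.

Minimum total cost: 352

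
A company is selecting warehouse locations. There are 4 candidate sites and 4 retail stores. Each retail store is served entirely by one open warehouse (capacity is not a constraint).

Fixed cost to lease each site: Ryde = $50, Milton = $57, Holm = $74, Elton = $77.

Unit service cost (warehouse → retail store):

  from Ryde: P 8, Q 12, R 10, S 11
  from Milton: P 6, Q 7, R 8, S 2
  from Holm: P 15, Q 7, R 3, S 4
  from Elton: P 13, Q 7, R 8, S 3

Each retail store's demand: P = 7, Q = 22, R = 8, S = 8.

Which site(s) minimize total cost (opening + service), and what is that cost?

Open Milton only; minimum total cost 333.

For any fixed open set, each retail store goes to its cheapest open site; total = fixed + service.
{Milton}: P→Milton 6·7=42, Q→Milton 7·22=154, R→Milton 8·8=64, S→Milton 2·8=16. Service 276; fixed 57; total 333.
{Milton, Holm}: P→Milton 6·7=42, Q→Milton 7·22=154, R→Holm 3·8=24, S→Milton 2·8=16. Service 236; fixed 131; total 367.
{Ryde, Milton}: service 276 + fixed 107 = 383
{Ryde, Milton, Holm, Elton}: P→Milton 6·7=42, Q→Milton 7·22=154, R→Holm 3·8=24, S→Milton 2·8=16. Service 236; fixed 258; total 494.
No other subset beats 333.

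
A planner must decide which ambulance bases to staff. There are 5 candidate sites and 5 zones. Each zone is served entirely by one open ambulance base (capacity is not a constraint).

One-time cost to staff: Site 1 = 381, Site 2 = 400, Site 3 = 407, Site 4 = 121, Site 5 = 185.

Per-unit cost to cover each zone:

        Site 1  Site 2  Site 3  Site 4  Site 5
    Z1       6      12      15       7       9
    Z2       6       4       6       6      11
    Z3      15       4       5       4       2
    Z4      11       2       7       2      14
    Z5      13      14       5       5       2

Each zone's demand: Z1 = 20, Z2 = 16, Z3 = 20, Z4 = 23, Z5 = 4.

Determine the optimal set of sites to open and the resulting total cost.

For any fixed open set, each zone goes to its cheapest open site; total = fixed + service.
{Site 4}: Z1→Site 4 7·20=140, Z2→Site 4 6·16=96, Z3→Site 4 4·20=80, Z4→Site 4 2·23=46, Z5→Site 4 5·4=20. Service 382; fixed 121; total 503.
{Site 4, Site 5}: service 330 + fixed 306 = 636
{Site 1, Site 4}: service 362 + fixed 502 = 864
{Site 1, Site 2, Site 3, Site 4, Site 5}: Z1→Site 1 6·20=120, Z2→Site 2 4·16=64, Z3→Site 5 2·20=40, Z4→Site 2 2·23=46, Z5→Site 5 2·4=8. Service 278; fixed 1494; total 1772.
No other subset beats 503.

Open Site 4 only; minimum total cost 503.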